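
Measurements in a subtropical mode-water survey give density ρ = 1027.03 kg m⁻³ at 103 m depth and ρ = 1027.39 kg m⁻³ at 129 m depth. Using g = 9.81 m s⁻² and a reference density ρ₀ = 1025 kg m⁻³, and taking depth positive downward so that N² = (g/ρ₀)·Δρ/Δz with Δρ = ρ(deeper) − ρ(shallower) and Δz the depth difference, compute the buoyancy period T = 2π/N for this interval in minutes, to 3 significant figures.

9.10 min

Δρ = 1027.39 − 1027.03 = 0.36 kg m⁻³ over Δz = 129 − 103 = 26 m.
N² = (9.81/1025) × (0.36/26) = 1.3252 × 10⁻⁴ s⁻².
N = √(1.3252 × 10⁻⁴) = 0.011512 rad s⁻¹, so T = 2π/N = 545.79 s = 9.0965 min ≈ 9.10 min.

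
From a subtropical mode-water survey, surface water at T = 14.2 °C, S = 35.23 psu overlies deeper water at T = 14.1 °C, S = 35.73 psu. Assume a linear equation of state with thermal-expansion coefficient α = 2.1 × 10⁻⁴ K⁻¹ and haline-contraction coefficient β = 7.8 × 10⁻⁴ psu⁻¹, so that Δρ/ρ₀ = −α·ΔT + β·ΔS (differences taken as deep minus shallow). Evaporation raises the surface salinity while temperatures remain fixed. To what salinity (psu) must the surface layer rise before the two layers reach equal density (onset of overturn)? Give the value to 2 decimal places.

35.76 psu

Neutral buoyancy requires −α(T_deep − T_surf) + β(S_deep − S_surf′) = 0.
S_surf′ = S_deep − (α/β)·ΔT = 35.73 − (2.1 × 10⁻⁴/7.8 × 10⁻⁴)·(-0.1) = 35.7569 psu.
Increase required: 35.7569 − 35.23 = 0.5269 psu.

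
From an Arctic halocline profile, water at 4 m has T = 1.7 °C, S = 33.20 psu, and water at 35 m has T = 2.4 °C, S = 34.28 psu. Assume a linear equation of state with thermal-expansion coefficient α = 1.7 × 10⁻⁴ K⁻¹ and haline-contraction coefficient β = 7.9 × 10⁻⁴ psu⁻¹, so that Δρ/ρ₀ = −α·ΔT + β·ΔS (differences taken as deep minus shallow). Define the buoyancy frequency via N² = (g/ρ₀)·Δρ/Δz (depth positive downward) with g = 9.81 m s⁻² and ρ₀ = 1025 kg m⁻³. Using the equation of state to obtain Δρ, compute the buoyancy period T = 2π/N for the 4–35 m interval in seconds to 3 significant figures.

412 s

ΔT = +0.7 K, ΔS = +1.08 psu (deep − shallow).
Δρ/ρ₀ = −αΔT + βΔS = -1.19 × 10⁻⁴ + 8.532 × 10⁻⁴ = 7.342 × 10⁻⁴, so Δρ ≈ 0.7526 kg m⁻³.
N² = (g/ρ₀)·Δρ/Δz = g·(Δρ/ρ₀)/Δz = 9.81 × 7.342 × 10⁻⁴ / 31 = 2.3234 × 10⁻⁴ s⁻².
N = √(2.3234 × 10⁻⁴) = 0.015243 rad s⁻¹ → T = 2π/N = 412.20 s ≈ 412 s.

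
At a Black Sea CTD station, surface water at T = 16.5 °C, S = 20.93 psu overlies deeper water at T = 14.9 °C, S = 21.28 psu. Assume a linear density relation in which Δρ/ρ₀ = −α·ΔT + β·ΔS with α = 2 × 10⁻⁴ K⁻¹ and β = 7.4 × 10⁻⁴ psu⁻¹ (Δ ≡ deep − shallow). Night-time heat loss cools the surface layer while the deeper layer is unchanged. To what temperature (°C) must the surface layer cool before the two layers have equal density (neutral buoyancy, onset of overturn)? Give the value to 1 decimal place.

13.6 °C

Neutral buoyancy requires Δρ = 0, i.e. −α(T_deep − T_surf′) + β(S_deep − S_surf) = 0.
T_surf′ = T_deep − (β/α)·ΔS = 14.9 − (7.4 × 10⁻⁴/2 × 10⁻⁴)·(+0.35) = 13.605 °C.
Cooling required: 16.5 − (13.605) = 2.895 °C.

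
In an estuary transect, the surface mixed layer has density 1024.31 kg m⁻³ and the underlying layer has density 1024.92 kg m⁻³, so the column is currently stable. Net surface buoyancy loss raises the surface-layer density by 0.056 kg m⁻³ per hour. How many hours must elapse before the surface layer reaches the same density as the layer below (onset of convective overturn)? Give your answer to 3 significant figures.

10.9 hours

Density deficit of the surface layer: 1024.92 − 1024.31 = 0.61 kg m⁻³.
Required change = 0.61 / 0.056 = 10.9 hours.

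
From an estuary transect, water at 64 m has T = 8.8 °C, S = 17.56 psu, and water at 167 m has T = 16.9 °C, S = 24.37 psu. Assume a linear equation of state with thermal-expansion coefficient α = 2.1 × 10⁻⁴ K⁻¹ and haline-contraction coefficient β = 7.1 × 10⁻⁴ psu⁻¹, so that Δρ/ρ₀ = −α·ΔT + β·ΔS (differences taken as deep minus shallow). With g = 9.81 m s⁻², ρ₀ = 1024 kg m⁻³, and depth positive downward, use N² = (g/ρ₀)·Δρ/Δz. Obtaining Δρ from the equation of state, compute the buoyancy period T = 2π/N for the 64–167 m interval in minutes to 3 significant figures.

ΔT = +8.1 K, ΔS = +6.81 psu (deep − shallow).
Δρ/ρ₀ = −αΔT + βΔS = -1.701 × 10⁻³ + 4.8351 × 10⁻³ = 3.1341 × 10⁻³, so Δρ ≈ 3.209 kg m⁻³.
N² = (g/ρ₀)·Δρ/Δz = g·(Δρ/ρ₀)/Δz = 9.81 × 3.1341 × 10⁻³ / 103 = 2.9850 × 10⁻⁴ s⁻².
N = √(2.9850 × 10⁻⁴) = 0.017277 rad s⁻¹ → T = 2π/N = 363.67 s = 6.0612 min ≈ 6.06 min.

6.06 min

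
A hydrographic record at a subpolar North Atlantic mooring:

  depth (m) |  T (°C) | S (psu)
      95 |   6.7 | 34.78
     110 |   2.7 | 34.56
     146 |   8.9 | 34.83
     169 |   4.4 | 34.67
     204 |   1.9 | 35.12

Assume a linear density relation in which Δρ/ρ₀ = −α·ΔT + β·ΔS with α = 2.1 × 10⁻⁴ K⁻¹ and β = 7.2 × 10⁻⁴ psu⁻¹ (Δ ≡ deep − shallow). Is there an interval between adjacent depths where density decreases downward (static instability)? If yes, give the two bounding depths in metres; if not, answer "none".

110–146 m

Evaluate Δρ/ρ₀ = −αΔT + βΔS across each adjacent pair:
  95–110 m: −αΔT+βΔS = −(2.1 × 10⁻⁴)(-4.0)+(7.2 × 10⁻⁴)(-0.22) = 6.8 × 10⁻⁴ → stable
  110–146 m: −αΔT+βΔS = −(2.1 × 10⁻⁴)(+6.2)+(7.2 × 10⁻⁴)(+0.27) = -1.1 × 10⁻³ → UNSTABLE
  146–169 m: −αΔT+βΔS = −(2.1 × 10⁻⁴)(-4.5)+(7.2 × 10⁻⁴)(-0.16) = 8.3 × 10⁻⁴ → stable
  169–204 m: −αΔT+βΔS = −(2.1 × 10⁻⁴)(-2.5)+(7.2 × 10⁻⁴)(+0.45) = 8.5 × 10⁻⁴ → stable
The 110–146 m interval has Δρ < 0: lighter water underlies denser water.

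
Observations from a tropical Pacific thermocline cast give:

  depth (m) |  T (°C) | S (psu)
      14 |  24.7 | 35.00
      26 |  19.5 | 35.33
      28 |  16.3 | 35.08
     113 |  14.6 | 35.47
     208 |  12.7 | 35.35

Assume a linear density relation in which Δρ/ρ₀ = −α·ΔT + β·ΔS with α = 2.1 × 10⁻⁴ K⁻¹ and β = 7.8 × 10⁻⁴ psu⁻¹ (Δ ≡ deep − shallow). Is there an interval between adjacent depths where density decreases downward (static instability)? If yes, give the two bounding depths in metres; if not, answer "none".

Evaluate Δρ/ρ₀ = −αΔT + βΔS across each adjacent pair:
  14–26 m: −αΔT+βΔS = −(2.1 × 10⁻⁴)(-5.2)+(7.8 × 10⁻⁴)(+0.33) = 1.3 × 10⁻³ → stable
  26–28 m: −αΔT+βΔS = −(2.1 × 10⁻⁴)(-3.2)+(7.8 × 10⁻⁴)(-0.25) = 4.8 × 10⁻⁴ → stable
  28–113 m: −αΔT+βΔS = −(2.1 × 10⁻⁴)(-1.7)+(7.8 × 10⁻⁴)(+0.39) = 6.6 × 10⁻⁴ → stable
  113–208 m: −αΔT+βΔS = −(2.1 × 10⁻⁴)(-1.9)+(7.8 × 10⁻⁴)(-0.12) = 3.1 × 10⁻⁴ → stable
Every interval has Δρ > 0: the column is stably stratified throughout.

none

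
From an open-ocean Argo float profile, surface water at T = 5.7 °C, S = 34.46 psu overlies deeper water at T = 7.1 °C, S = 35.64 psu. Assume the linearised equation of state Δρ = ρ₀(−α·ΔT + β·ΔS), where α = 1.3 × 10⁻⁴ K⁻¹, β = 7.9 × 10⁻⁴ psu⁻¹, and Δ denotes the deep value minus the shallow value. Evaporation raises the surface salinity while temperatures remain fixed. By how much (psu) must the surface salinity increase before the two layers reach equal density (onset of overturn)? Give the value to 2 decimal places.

0.95 psu

Neutral buoyancy requires −α(T_deep − T_surf) + β(S_deep − S_surf′) = 0.
S_surf′ = S_deep − (α/β)·ΔT = 35.64 − (1.3 × 10⁻⁴/7.9 × 10⁻⁴)·(+1.4) = 35.4096 psu.
Increase required: 35.4096 − 34.46 = 0.9496 psu.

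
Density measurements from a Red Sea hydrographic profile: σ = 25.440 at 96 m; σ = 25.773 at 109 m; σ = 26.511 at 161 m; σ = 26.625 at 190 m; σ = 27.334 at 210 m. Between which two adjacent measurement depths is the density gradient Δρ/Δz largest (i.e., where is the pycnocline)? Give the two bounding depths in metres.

Compute the density gradient over each adjacent pair:
  96–109 m: Δρ/Δz = 0.333/13 = 0.026 kg m⁻⁴
  109–161 m: Δρ/Δz = 0.738/52 = 0.014 kg m⁻⁴
  161–190 m: Δρ/Δz = 0.114/29 = 3.9 × 10⁻³ kg m⁻⁴
  190–210 m: Δρ/Δz = 0.709/20 = 0.035 kg m⁻⁴
The largest gradient is in the 190–210 m interval — the pycnocline.

190–210 m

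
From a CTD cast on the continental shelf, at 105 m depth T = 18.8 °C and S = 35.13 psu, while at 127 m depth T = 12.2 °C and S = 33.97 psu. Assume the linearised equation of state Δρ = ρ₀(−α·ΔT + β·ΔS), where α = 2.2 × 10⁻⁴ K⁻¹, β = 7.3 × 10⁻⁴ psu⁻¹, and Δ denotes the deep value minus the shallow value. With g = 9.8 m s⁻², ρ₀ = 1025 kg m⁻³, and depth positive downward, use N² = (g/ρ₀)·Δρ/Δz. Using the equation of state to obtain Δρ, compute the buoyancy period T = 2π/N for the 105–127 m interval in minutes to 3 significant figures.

6.38 min

ΔT = -6.6 K, ΔS = -1.16 psu (deep − shallow).
Δρ/ρ₀ = −αΔT + βΔS = 1.452 × 10⁻³ − 8.468 × 10⁻⁴ = 6.052 × 10⁻⁴, so Δρ ≈ 0.6203 kg m⁻³.
N² = (g/ρ₀)·Δρ/Δz = g·(Δρ/ρ₀)/Δz = 9.8 × 6.052 × 10⁻⁴ / 22 = 2.6959 × 10⁻⁴ s⁻².
N = √(2.6959 × 10⁻⁴) = 0.016419 rad s⁻¹ → T = 2π/N = 382.68 s = 6.3780 min ≈ 6.38 min.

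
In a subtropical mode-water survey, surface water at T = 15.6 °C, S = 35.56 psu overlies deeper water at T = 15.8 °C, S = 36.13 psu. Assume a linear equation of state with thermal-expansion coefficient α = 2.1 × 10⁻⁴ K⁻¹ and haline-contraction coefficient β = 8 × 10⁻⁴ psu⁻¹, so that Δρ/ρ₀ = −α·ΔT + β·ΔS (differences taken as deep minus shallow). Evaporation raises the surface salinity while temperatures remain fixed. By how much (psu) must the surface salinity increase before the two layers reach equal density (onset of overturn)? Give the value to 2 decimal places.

Neutral buoyancy requires −α(T_deep − T_surf) + β(S_deep − S_surf′) = 0.
S_surf′ = S_deep − (α/β)·ΔT = 36.13 − (2.1 × 10⁻⁴/8 × 10⁻⁴)·(+0.2) = 36.0775 psu.
Increase required: 36.0775 − 35.56 = 0.5175 psu.

0.52 psu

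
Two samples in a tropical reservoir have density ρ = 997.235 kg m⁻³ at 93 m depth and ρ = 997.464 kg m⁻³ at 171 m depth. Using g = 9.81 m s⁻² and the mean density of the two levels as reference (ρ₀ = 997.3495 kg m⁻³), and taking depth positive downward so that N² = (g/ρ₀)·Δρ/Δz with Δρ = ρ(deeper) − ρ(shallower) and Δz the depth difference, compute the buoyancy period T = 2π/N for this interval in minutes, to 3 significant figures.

19.5 min

Δρ = 997.464 − 997.235 = 0.229 kg m⁻³ over Δz = 171 − 93 = 78 m.
N² = (9.81/997.3495) × (0.229/78) = 2.8878 × 10⁻⁵ s⁻².
N = √(2.8878 × 10⁻⁵) = 5.3738 × 10⁻³ rad s⁻¹, so T = 2π/N = 1.1692 × 10³ s = 19.487 min ≈ 19.5 min.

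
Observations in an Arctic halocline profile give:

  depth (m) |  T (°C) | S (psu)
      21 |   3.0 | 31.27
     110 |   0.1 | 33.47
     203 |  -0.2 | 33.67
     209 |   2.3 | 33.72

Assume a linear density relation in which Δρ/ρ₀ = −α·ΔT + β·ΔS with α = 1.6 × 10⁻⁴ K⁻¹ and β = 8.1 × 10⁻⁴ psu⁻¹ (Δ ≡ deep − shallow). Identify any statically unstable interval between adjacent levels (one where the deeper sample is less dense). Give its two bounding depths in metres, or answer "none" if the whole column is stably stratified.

203–209 m

Evaluate Δρ/ρ₀ = −αΔT + βΔS across each adjacent pair:
  21–110 m: −αΔT+βΔS = −(1.6 × 10⁻⁴)(-2.9)+(8.1 × 10⁻⁴)(+2.20) = 2.2 × 10⁻³ → stable
  110–203 m: −αΔT+βΔS = −(1.6 × 10⁻⁴)(-0.3)+(8.1 × 10⁻⁴)(+0.20) = 2.1 × 10⁻⁴ → stable
  203–209 m: −αΔT+βΔS = −(1.6 × 10⁻⁴)(+2.5)+(8.1 × 10⁻⁴)(+0.05) = -3.6 × 10⁻⁴ → UNSTABLE
The 203–209 m interval has Δρ < 0: lighter water underlies denser water.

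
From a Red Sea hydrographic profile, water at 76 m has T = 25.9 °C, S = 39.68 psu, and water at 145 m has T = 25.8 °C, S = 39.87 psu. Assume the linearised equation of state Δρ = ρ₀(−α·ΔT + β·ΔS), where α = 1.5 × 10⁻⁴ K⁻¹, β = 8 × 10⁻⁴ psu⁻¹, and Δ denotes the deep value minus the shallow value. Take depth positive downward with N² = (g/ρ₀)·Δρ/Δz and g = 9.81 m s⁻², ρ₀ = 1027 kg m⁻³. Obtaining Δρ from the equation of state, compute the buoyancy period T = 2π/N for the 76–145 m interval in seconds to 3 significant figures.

ΔT = -0.1 K, ΔS = +0.19 psu (deep − shallow).
Δρ/ρ₀ = −αΔT + βΔS = 1.50 × 10⁻⁵ + 1.52 × 10⁻⁴ = 1.67 × 10⁻⁴, so Δρ ≈ 0.1715 kg m⁻³.
N² = (g/ρ₀)·Δρ/Δz = g·(Δρ/ρ₀)/Δz = 9.81 × 1.67 × 10⁻⁴ / 69 = 2.3743 × 10⁻⁵ s⁻².
N = √(2.3743 × 10⁻⁵) = 4.8727 × 10⁻³ rad s⁻¹ → T = 2π/N = 1.2895 × 10³ s ≈ 1.29 × 10³ s.

1.29 × 10³ s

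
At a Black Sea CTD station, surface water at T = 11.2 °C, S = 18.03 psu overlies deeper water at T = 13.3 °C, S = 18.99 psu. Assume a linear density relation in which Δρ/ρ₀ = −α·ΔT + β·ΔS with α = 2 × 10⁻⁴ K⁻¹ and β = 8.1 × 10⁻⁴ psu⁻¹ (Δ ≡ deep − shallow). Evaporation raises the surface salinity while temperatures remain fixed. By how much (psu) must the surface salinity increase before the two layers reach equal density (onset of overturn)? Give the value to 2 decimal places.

0.44 psu

Neutral buoyancy requires −α(T_deep − T_surf) + β(S_deep − S_surf′) = 0.
S_surf′ = S_deep − (α/β)·ΔT = 18.99 − (2 × 10⁻⁴/8.1 × 10⁻⁴)·(+2.1) = 18.4715 psu.
Increase required: 18.4715 − 18.03 = 0.4415 psu.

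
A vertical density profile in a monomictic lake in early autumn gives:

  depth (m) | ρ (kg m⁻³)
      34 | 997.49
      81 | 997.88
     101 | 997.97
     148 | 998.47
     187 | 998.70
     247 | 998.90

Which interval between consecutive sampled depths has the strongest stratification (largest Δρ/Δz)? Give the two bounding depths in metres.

Compute the density gradient over each adjacent pair:
  34–81 m: Δρ/Δz = 0.39/47 = 8.3 × 10⁻³ kg m⁻⁴
  81–101 m: Δρ/Δz = 0.09/20 = 4.5 × 10⁻³ kg m⁻⁴
  101–148 m: Δρ/Δz = 0.50/47 = 0.011 kg m⁻⁴
  148–187 m: Δρ/Δz = 0.23/39 = 5.9 × 10⁻³ kg m⁻⁴
  187–247 m: Δρ/Δz = 0.20/60 = 3.3 × 10⁻³ kg m⁻⁴
The largest gradient is in the 101–148 m interval — the pycnocline.

101–148 m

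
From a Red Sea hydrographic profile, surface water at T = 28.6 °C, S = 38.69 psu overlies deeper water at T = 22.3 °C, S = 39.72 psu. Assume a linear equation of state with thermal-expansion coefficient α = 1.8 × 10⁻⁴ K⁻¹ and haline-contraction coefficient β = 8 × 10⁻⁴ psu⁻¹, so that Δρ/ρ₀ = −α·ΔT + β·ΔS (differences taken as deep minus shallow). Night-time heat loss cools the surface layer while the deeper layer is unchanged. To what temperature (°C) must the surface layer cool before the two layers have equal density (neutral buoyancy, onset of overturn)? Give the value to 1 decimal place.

Neutral buoyancy requires Δρ = 0, i.e. −α(T_deep − T_surf′) + β(S_deep − S_surf) = 0.
T_surf′ = T_deep − (β/α)·ΔS = 22.3 − (8 × 10⁻⁴/1.8 × 10⁻⁴)·(+1.03) = 17.722 °C.
Cooling required: 28.6 − (17.722) = 10.878 °C.

17.7 °C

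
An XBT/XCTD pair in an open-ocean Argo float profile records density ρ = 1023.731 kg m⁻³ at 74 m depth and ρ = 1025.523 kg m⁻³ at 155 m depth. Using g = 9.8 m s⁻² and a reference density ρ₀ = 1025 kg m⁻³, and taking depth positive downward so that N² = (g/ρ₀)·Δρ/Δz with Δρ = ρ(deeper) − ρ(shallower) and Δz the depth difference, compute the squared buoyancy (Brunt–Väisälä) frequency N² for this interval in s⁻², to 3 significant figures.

2.12 × 10⁻⁴ s⁻²

Δρ = 1025.523 − 1023.731 = 1.792 kg m⁻³ over Δz = 155 − 74 = 81 m.
N² = (9.8/1025) × (1.792/81) = 2.1152 × 10⁻⁴ s⁻² ≈ 2.12 × 10⁻⁴ s⁻².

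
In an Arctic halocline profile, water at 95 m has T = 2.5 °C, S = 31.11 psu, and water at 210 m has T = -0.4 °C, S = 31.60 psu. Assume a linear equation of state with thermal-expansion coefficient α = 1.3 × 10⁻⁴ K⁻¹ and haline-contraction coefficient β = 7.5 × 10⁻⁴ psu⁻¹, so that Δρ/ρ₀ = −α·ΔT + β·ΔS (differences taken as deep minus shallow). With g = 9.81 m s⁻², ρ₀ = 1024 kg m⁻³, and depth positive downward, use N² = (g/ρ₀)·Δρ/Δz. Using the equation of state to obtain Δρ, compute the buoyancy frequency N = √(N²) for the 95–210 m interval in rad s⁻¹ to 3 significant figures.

ΔT = -2.9 K, ΔS = +0.49 psu (deep − shallow).
Δρ/ρ₀ = −αΔT + βΔS = 3.77 × 10⁻⁴ + 3.675 × 10⁻⁴ = 7.445 × 10⁻⁴, so Δρ ≈ 0.7624 kg m⁻³.
N² = (g/ρ₀)·Δρ/Δz = g·(Δρ/ρ₀)/Δz = 9.81 × 7.445 × 10⁻⁴ / 115 = 6.3509 × 10⁻⁵ s⁻².
N = √(6.3509 × 10⁻⁵) = 7.9693 × 10⁻³ rad s⁻¹ ≈ 7.97 × 10⁻³ rad s⁻¹.

7.97 × 10⁻³ rad s⁻¹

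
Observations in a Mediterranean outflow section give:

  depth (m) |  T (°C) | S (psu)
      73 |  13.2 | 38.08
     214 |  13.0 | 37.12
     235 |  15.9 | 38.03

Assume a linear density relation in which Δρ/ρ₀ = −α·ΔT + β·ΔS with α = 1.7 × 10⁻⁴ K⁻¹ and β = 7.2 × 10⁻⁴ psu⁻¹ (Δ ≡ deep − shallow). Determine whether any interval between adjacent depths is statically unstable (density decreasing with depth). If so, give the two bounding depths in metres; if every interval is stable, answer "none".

73–214 m

Evaluate Δρ/ρ₀ = −αΔT + βΔS across each adjacent pair:
  73–214 m: −αΔT+βΔS = −(1.7 × 10⁻⁴)(-0.2)+(7.2 × 10⁻⁴)(-0.96) = -6.6 × 10⁻⁴ → UNSTABLE
  214–235 m: −αΔT+βΔS = −(1.7 × 10⁻⁴)(+2.9)+(7.2 × 10⁻⁴)(+0.91) = 1.6 × 10⁻⁴ → stable
The 73–214 m interval has Δρ < 0: lighter water underlies denser water.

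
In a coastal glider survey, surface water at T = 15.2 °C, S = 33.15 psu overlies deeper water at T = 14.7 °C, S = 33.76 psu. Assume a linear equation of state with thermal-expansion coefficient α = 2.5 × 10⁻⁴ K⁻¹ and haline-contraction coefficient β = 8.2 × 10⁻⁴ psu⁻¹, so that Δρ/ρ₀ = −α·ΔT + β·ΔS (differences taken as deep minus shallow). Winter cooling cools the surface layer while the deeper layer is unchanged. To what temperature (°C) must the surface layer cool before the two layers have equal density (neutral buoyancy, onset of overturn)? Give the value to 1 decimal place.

Neutral buoyancy requires Δρ = 0, i.e. −α(T_deep − T_surf′) + β(S_deep − S_surf) = 0.
T_surf′ = T_deep − (β/α)·ΔS = 14.7 − (8.2 × 10⁻⁴/2.5 × 10⁻⁴)·(+0.61) = 12.699 °C.
Cooling required: 15.2 − (12.699) = 2.501 °C.

12.7 °C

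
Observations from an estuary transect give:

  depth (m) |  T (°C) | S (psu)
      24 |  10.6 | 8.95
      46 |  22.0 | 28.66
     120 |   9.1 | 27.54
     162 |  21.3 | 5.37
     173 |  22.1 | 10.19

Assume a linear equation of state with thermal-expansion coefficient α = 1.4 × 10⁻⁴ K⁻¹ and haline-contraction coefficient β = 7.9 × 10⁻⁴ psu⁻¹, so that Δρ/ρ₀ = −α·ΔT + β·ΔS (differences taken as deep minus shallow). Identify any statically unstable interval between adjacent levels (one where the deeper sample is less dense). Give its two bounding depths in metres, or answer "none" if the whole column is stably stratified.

Evaluate Δρ/ρ₀ = −αΔT + βΔS across each adjacent pair:
  24–46 m: −αΔT+βΔS = −(1.4 × 10⁻⁴)(+11.4)+(7.9 × 10⁻⁴)(+19.71) = 0.014 → stable
  46–120 m: −αΔT+βΔS = −(1.4 × 10⁻⁴)(-12.9)+(7.9 × 10⁻⁴)(-1.12) = 9.2 × 10⁻⁴ → stable
  120–162 m: −αΔT+βΔS = −(1.4 × 10⁻⁴)(+12.2)+(7.9 × 10⁻⁴)(-22.17) = -0.019 → UNSTABLE
  162–173 m: −αΔT+βΔS = −(1.4 × 10⁻⁴)(+0.8)+(7.9 × 10⁻⁴)(+4.82) = 3.7 × 10⁻³ → stable
The 120–162 m interval has Δρ < 0: lighter water underlies denser water.

120–162 m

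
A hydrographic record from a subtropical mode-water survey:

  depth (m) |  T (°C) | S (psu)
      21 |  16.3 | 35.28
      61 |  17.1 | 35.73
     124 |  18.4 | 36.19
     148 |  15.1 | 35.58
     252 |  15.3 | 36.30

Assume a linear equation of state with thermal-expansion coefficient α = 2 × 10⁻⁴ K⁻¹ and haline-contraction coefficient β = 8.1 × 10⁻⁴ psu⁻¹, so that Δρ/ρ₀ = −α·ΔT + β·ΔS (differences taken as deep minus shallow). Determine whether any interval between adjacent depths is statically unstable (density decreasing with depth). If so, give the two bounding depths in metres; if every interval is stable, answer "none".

Evaluate Δρ/ρ₀ = −αΔT + βΔS across each adjacent pair:
  21–61 m: −αΔT+βΔS = −(2 × 10⁻⁴)(+0.8)+(8.1 × 10⁻⁴)(+0.45) = 2.0 × 10⁻⁴ → stable
  61–124 m: −αΔT+βΔS = −(2 × 10⁻⁴)(+1.3)+(8.1 × 10⁻⁴)(+0.46) = 1.1 × 10⁻⁴ → stable
  124–148 m: −αΔT+βΔS = −(2 × 10⁻⁴)(-3.3)+(8.1 × 10⁻⁴)(-0.61) = 1.7 × 10⁻⁴ → stable
  148–252 m: −αΔT+βΔS = −(2 × 10⁻⁴)(+0.2)+(8.1 × 10⁻⁴)(+0.72) = 5.4 × 10⁻⁴ → stable
Every interval has Δρ > 0: the column is stably stratified throughout.

none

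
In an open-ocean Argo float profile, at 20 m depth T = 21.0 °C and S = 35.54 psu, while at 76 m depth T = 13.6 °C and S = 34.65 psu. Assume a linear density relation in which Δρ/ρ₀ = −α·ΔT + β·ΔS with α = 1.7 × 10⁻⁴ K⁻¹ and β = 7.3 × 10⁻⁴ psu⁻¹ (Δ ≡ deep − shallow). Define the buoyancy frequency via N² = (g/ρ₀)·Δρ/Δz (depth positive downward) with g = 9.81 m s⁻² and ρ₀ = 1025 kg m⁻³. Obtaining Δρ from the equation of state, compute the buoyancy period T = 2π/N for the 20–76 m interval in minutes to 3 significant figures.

10.1 min

ΔT = -7.4 K, ΔS = -0.89 psu (deep − shallow).
Δρ/ρ₀ = −αΔT + βΔS = 1.258 × 10⁻³ − 6.497 × 10⁻⁴ = 6.083 × 10⁻⁴, so Δρ ≈ 0.6235 kg m⁻³.
N² = (g/ρ₀)·Δρ/Δz = g·(Δρ/ρ₀)/Δz = 9.81 × 6.083 × 10⁻⁴ / 56 = 1.0656 × 10⁻⁴ s⁻².
N = √(1.0656 × 10⁻⁴) = 0.010323 rad s⁻¹ → T = 2π/N = 608.66 s = 10.144 min ≈ 10.1 min.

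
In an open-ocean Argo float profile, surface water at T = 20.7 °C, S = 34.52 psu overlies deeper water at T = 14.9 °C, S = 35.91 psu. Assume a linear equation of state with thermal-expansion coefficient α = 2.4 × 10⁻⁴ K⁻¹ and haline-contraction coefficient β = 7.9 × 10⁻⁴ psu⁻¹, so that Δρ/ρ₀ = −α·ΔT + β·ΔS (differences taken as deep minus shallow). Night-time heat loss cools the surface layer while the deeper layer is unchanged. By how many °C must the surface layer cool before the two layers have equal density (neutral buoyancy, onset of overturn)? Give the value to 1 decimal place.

10.4 °C

Neutral buoyancy requires Δρ = 0, i.e. −α(T_deep − T_surf′) + β(S_deep − S_surf) = 0.
T_surf′ = T_deep − (β/α)·ΔS = 14.9 − (7.9 × 10⁻⁴/2.4 × 10⁻⁴)·(+1.39) = 10.325 °C.
Cooling required: 20.7 − (10.325) = 10.375 °C.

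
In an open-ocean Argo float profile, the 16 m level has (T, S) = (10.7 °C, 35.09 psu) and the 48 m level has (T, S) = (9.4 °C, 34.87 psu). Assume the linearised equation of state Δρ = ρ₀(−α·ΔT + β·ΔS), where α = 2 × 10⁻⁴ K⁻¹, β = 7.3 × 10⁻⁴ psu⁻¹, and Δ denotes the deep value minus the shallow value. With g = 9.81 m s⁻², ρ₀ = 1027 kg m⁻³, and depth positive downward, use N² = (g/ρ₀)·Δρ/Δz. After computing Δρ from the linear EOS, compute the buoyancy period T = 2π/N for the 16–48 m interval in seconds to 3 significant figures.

ΔT = -1.3 K, ΔS = -0.22 psu (deep − shallow).
Δρ/ρ₀ = −αΔT + βΔS = 2.60 × 10⁻⁴ − 1.606 × 10⁻⁴ = 9.94 × 10⁻⁵, so Δρ ≈ 0.1021 kg m⁻³.
N² = (g/ρ₀)·Δρ/Δz = g·(Δρ/ρ₀)/Δz = 9.81 × 9.94 × 10⁻⁵ / 32 = 3.0472 × 10⁻⁵ s⁻².
N = √(3.0472 × 10⁻⁵) = 5.5201 × 10⁻³ rad s⁻¹ → T = 2π/N = 1.1382 × 10³ s ≈ 1.14 × 10³ s.

1.14 × 10³ s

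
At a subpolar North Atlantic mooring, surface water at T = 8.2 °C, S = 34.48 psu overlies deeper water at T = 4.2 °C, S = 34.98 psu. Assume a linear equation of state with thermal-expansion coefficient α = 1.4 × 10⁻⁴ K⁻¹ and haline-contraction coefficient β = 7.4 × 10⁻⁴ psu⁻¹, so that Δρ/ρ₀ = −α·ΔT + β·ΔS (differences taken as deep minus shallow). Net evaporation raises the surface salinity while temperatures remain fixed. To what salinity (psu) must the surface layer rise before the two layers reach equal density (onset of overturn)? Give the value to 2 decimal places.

35.74 psu

Neutral buoyancy requires −α(T_deep − T_surf) + β(S_deep − S_surf′) = 0.
S_surf′ = S_deep − (α/β)·ΔT = 34.98 − (1.4 × 10⁻⁴/7.4 × 10⁻⁴)·(-4.0) = 35.7368 psu.
Increase required: 35.7368 − 34.48 = 1.2568 psu.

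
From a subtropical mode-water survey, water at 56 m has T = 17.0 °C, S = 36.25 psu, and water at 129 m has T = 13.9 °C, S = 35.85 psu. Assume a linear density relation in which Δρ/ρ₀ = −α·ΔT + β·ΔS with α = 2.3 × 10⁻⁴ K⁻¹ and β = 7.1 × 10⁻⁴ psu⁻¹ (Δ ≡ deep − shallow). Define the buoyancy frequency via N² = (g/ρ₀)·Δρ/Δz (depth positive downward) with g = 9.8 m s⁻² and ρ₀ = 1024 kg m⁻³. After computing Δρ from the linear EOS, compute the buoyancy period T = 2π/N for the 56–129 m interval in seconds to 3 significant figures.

828 s

ΔT = -3.1 K, ΔS = -0.40 psu (deep − shallow).
Δρ/ρ₀ = −αΔT + βΔS = 7.13 × 10⁻⁴ − 2.84 × 10⁻⁴ = 4.29 × 10⁻⁴, so Δρ ≈ 0.4393 kg m⁻³.
N² = (g/ρ₀)·Δρ/Δz = g·(Δρ/ρ₀)/Δz = 9.8 × 4.29 × 10⁻⁴ / 73 = 5.7592 × 10⁻⁵ s⁻².
N = √(5.7592 × 10⁻⁵) = 7.5889 × 10⁻³ rad s⁻¹ → T = 2π/N = 827.94 s ≈ 828 s.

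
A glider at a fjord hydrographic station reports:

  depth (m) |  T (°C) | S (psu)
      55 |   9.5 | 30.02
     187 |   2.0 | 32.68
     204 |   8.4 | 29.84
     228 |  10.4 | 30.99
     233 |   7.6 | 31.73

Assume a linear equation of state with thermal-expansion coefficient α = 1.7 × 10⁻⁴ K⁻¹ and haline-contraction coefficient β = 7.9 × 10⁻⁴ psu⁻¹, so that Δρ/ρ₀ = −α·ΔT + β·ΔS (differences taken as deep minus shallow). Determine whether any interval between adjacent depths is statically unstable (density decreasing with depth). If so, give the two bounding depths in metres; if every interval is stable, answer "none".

Evaluate Δρ/ρ₀ = −αΔT + βΔS across each adjacent pair:
  55–187 m: −αΔT+βΔS = −(1.7 × 10⁻⁴)(-7.5)+(7.9 × 10⁻⁴)(+2.66) = 3.4 × 10⁻³ → stable
  187–204 m: −αΔT+βΔS = −(1.7 × 10⁻⁴)(+6.4)+(7.9 × 10⁻⁴)(-2.84) = -3.3 × 10⁻³ → UNSTABLE
  204–228 m: −αΔT+βΔS = −(1.7 × 10⁻⁴)(+2.0)+(7.9 × 10⁻⁴)(+1.15) = 5.7 × 10⁻⁴ → stable
  228–233 m: −αΔT+βΔS = −(1.7 × 10⁻⁴)(-2.8)+(7.9 × 10⁻⁴)(+0.74) = 1.1 × 10⁻³ → stable
The 187–204 m interval has Δρ < 0: lighter water underlies denser water.

187–204 m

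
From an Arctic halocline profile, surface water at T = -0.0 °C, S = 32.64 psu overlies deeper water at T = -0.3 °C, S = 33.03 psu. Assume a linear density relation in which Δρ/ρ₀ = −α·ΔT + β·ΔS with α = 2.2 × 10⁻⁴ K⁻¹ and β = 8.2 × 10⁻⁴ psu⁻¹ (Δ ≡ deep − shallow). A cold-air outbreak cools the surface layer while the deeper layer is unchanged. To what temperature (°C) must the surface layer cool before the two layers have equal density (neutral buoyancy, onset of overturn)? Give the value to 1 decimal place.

-1.8 °C

Neutral buoyancy requires Δρ = 0, i.e. −α(T_deep − T_surf′) + β(S_deep − S_surf) = 0.
T_surf′ = T_deep − (β/α)·ΔS = -0.3 − (8.2 × 10⁻⁴/2.2 × 10⁻⁴)·(+0.39) = -1.754 °C.
Cooling required: -0.0 − (-1.754) = 1.754 °C.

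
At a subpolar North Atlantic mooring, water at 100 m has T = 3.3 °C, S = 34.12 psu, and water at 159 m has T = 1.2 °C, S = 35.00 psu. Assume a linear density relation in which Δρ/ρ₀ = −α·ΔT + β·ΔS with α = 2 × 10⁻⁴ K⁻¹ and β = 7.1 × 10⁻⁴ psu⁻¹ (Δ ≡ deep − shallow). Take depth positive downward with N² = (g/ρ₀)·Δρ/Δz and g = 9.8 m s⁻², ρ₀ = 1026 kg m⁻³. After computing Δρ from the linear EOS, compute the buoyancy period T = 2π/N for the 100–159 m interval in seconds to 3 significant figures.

ΔT = -2.1 K, ΔS = +0.88 psu (deep − shallow).
Δρ/ρ₀ = −αΔT + βΔS = 4.20 × 10⁻⁴ + 6.248 × 10⁻⁴ = 1.0448 × 10⁻³, so Δρ ≈ 1.072 kg m⁻³.
N² = (g/ρ₀)·Δρ/Δz = g·(Δρ/ρ₀)/Δz = 9.8 × 1.0448 × 10⁻³ / 59 = 1.7354 × 10⁻⁴ s⁻².
N = √(1.7354 × 10⁻⁴) = 0.013173 rad s⁻¹ → T = 2π/N = 476.97 s ≈ 477 s.

477 s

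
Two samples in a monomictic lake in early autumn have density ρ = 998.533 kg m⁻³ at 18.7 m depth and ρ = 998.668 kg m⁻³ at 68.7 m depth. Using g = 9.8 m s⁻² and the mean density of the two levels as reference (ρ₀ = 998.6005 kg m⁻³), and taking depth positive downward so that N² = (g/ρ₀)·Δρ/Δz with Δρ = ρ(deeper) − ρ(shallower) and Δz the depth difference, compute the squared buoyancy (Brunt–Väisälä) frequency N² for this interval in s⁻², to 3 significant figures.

Δρ = 998.668 − 998.533 = 0.135 kg m⁻³ over Δz = 68.7 − 18.7 = 50 m.
N² = (9.8/998.6005) × (0.135/50) = 2.6497 × 10⁻⁵ s⁻² ≈ 2.65 × 10⁻⁵ s⁻².
Since Δρ > 0 the layer is stably stratified.

2.65 × 10⁻⁵ s⁻²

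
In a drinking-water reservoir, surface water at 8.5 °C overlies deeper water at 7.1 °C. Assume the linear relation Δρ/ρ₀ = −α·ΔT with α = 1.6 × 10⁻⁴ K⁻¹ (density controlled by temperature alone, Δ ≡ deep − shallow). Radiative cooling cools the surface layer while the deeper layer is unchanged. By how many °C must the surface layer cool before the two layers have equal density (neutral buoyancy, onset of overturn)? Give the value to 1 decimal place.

1.4 °C

With temperature the only control, equal density requires T_surf′ = T_deep.
T_surf′ = 7.1 °C.
Cooling required: 8.5 − 7.1 = 1.4 °C.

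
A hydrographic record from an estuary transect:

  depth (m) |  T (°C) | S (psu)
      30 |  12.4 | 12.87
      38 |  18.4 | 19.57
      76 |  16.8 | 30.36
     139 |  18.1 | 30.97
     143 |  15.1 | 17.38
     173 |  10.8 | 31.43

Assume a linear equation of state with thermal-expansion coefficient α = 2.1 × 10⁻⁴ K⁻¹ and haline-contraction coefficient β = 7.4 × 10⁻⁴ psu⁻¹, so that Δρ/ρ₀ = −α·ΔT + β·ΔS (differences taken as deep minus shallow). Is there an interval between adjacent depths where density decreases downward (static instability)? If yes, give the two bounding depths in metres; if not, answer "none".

Evaluate Δρ/ρ₀ = −αΔT + βΔS across each adjacent pair:
  30–38 m: −αΔT+βΔS = −(2.1 × 10⁻⁴)(+6.0)+(7.4 × 10⁻⁴)(+6.70) = 3.7 × 10⁻³ → stable
  38–76 m: −αΔT+βΔS = −(2.1 × 10⁻⁴)(-1.6)+(7.4 × 10⁻⁴)(+10.79) = 8.3 × 10⁻³ → stable
  76–139 m: −αΔT+βΔS = −(2.1 × 10⁻⁴)(+1.3)+(7.4 × 10⁻⁴)(+0.61) = 1.8 × 10⁻⁴ → stable
  139–143 m: −αΔT+βΔS = −(2.1 × 10⁻⁴)(-3.0)+(7.4 × 10⁻⁴)(-13.59) = -9.4 × 10⁻³ → UNSTABLE
  143–173 m: −αΔT+βΔS = −(2.1 × 10⁻⁴)(-4.3)+(7.4 × 10⁻⁴)(+14.05) = 0.011 → stable
The 139–143 m interval has Δρ < 0: lighter water underlies denser water.

139–143 m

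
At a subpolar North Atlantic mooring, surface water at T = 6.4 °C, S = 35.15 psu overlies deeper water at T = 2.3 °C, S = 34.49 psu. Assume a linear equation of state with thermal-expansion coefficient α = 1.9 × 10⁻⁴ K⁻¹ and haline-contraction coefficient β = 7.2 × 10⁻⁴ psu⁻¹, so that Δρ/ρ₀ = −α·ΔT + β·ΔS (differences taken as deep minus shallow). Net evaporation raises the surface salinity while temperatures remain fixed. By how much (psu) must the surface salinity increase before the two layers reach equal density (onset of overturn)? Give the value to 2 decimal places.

0.42 psu

Neutral buoyancy requires −α(T_deep − T_surf) + β(S_deep − S_surf′) = 0.
S_surf′ = S_deep − (α/β)·ΔT = 34.49 − (1.9 × 10⁻⁴/7.2 × 10⁻⁴)·(-4.1) = 35.5719 psu.
Increase required: 35.5719 − 35.15 = 0.4219 psu.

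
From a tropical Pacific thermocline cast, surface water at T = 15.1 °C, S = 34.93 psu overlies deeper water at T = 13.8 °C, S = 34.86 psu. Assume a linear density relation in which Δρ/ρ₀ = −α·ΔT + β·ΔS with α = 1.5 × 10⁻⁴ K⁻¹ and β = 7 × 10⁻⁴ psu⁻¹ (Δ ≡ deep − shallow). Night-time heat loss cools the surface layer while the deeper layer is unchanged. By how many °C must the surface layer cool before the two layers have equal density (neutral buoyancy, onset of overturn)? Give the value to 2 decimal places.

Neutral buoyancy requires Δρ = 0, i.e. −α(T_deep − T_surf′) + β(S_deep − S_surf) = 0.
T_surf′ = T_deep − (β/α)·ΔS = 13.8 − (7 × 10⁻⁴/1.5 × 10⁻⁴)·(-0.07) = 14.1267 °C.
Cooling required: 15.1 − (14.1267) = 0.9733 °C.

0.97 °C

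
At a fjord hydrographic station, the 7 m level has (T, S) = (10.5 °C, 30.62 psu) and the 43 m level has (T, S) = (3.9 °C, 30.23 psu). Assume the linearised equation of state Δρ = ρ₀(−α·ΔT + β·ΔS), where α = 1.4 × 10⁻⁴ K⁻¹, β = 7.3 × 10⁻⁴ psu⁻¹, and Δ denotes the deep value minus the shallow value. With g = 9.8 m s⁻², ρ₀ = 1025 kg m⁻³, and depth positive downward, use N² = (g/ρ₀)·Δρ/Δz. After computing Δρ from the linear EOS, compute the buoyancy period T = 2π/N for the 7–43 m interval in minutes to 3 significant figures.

ΔT = -6.6 K, ΔS = -0.39 psu (deep − shallow).
Δρ/ρ₀ = −αΔT + βΔS = 9.24 × 10⁻⁴ − 2.847 × 10⁻⁴ = 6.393 × 10⁻⁴, so Δρ ≈ 0.6553 kg m⁻³.
N² = (g/ρ₀)·Δρ/Δz = g·(Δρ/ρ₀)/Δz = 9.8 × 6.393 × 10⁻⁴ / 36 = 1.7403 × 10⁻⁴ s⁻².
N = √(1.7403 × 10⁻⁴) = 0.013192 rad s⁻¹ → T = 2π/N = 476.29 s = 7.9382 min ≈ 7.94 min.

7.94 min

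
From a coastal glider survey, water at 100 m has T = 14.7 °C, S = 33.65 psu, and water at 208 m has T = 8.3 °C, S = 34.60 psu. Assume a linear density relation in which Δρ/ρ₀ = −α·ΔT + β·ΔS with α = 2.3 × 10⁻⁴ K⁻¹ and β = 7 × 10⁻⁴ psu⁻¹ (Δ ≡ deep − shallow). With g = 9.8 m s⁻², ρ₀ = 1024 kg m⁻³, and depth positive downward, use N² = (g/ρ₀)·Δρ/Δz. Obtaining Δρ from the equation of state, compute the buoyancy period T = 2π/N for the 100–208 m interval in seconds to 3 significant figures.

ΔT = -6.4 K, ΔS = +0.95 psu (deep − shallow).
Δρ/ρ₀ = −αΔT + βΔS = 1.472 × 10⁻³ + 6.65 × 10⁻⁴ = 2.137 × 10⁻³, so Δρ ≈ 2.188 kg m⁻³.
N² = (g/ρ₀)·Δρ/Δz = g·(Δρ/ρ₀)/Δz = 9.8 × 2.137 × 10⁻³ / 108 = 1.9391 × 10⁻⁴ s⁻².
N = √(1.9391 × 10⁻⁴) = 0.013925 rad s⁻¹ → T = 2π/N = 451.22 s ≈ 451 s.

451 s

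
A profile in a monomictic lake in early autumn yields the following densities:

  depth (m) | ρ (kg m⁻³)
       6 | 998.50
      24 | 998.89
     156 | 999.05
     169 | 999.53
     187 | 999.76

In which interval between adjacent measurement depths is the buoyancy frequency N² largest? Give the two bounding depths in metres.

Compute the density gradient over each adjacent pair:
  6–24 m: Δρ/Δz = 0.39/18 = 0.022 kg m⁻⁴
  24–156 m: Δρ/Δz = 0.16/132 = 1.2 × 10⁻³ kg m⁻⁴
  156–169 m: Δρ/Δz = 0.48/13 = 0.037 kg m⁻⁴
  169–187 m: Δρ/Δz = 0.23/18 = 0.013 kg m⁻⁴
The largest gradient is in the 156–169 m interval — the pycnocline.

156–169 m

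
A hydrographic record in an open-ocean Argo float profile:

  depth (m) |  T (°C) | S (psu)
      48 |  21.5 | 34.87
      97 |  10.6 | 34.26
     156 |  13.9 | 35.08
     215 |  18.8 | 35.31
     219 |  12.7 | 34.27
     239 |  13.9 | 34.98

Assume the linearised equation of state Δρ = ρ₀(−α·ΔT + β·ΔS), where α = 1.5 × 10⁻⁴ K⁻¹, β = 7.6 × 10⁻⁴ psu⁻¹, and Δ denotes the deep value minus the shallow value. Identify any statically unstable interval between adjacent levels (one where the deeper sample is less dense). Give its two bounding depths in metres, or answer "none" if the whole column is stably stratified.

Evaluate Δρ/ρ₀ = −αΔT + βΔS across each adjacent pair:
  48–97 m: −αΔT+βΔS = −(1.5 × 10⁻⁴)(-10.9)+(7.6 × 10⁻⁴)(-0.61) = 1.2 × 10⁻³ → stable
  97–156 m: −αΔT+βΔS = −(1.5 × 10⁻⁴)(+3.3)+(7.6 × 10⁻⁴)(+0.82) = 1.3 × 10⁻⁴ → stable
  156–215 m: −αΔT+βΔS = −(1.5 × 10⁻⁴)(+4.9)+(7.6 × 10⁻⁴)(+0.23) = -5.6 × 10⁻⁴ → UNSTABLE
  215–219 m: −αΔT+βΔS = −(1.5 × 10⁻⁴)(-6.1)+(7.6 × 10⁻⁴)(-1.04) = 1.2 × 10⁻⁴ → stable
  219–239 m: −αΔT+βΔS = −(1.5 × 10⁻⁴)(+1.2)+(7.6 × 10⁻⁴)(+0.71) = 3.6 × 10⁻⁴ → stable
The 156–215 m interval has Δρ < 0: lighter water underlies denser water.

156–215 m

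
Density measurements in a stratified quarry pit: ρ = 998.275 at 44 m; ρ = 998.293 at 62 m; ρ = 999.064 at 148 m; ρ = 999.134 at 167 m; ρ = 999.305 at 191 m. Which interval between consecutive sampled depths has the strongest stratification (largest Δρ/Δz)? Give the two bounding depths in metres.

62–148 m

Compute the density gradient over each adjacent pair:
  44–62 m: Δρ/Δz = 0.018/18 = 1.0 × 10⁻³ kg m⁻⁴
  62–148 m: Δρ/Δz = 0.771/86 = 9.0 × 10⁻³ kg m⁻⁴
  148–167 m: Δρ/Δz = 0.070/19 = 3.7 × 10⁻³ kg m⁻⁴
  167–191 m: Δρ/Δz = 0.171/24 = 7.1 × 10⁻³ kg m⁻⁴
The largest gradient is in the 62–148 m interval — the pycnocline.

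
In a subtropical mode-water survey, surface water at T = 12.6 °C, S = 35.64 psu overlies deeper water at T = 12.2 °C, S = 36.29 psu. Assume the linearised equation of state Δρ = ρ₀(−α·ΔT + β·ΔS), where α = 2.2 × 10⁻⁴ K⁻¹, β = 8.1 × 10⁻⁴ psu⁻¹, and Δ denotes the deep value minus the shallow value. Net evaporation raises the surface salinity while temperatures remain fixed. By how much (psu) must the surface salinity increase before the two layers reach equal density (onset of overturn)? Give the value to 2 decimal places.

Neutral buoyancy requires −α(T_deep − T_surf) + β(S_deep − S_surf′) = 0.
S_surf′ = S_deep − (α/β)·ΔT = 36.29 − (2.2 × 10⁻⁴/8.1 × 10⁻⁴)·(-0.4) = 36.3986 psu.
Increase required: 36.3986 − 35.64 = 0.7586 psu.

0.76 psu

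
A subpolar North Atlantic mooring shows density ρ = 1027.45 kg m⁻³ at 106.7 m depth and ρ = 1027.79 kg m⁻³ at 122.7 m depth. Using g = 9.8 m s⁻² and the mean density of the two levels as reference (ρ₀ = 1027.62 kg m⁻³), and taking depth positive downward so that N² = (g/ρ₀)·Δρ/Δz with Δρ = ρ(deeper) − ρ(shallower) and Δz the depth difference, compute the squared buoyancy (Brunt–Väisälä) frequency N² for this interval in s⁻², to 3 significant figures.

Δρ = 1027.79 − 1027.45 = 0.34 kg m⁻³ over Δz = 122.7 − 106.7 = 16 m.
N² = (9.8/1027.62) × (0.34/16) = 2.0265 × 10⁻⁴ s⁻² ≈ 2.03 × 10⁻⁴ s⁻².

2.03 × 10⁻⁴ s⁻²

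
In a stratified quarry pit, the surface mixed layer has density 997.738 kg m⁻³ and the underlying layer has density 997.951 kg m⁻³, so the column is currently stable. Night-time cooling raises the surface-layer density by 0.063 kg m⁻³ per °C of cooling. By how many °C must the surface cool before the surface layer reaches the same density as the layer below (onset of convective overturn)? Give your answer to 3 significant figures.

Density deficit of the surface layer: 997.951 − 997.738 = 0.213 kg m⁻³.
Required change = 0.213 / 0.063 = 3.38 °C.

3.38 °C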